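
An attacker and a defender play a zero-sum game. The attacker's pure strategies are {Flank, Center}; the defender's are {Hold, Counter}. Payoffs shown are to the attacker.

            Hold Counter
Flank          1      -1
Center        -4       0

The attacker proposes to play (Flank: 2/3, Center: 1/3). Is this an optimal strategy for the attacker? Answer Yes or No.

Yes

Against Hold this mix gives (2/3)·1 + (1/3)·(-4) = -2/3.
Against Counter this mix gives (2/3)·(-1) + (1/3)·0 = -2/3.
All of the defender's active replies (Hold, Counter) yield -2/3, and no column does worse for the attacker. The mix makes the defender indifferent and guarantees -2/3, so it is optimal.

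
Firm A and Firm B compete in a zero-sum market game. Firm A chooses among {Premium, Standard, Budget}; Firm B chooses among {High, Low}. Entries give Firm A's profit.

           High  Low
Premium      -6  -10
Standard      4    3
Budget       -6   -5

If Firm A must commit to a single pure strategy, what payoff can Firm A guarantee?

3

Row minima: Premium → -10, Standard → 3, Budget → -6.
The best of these is 3.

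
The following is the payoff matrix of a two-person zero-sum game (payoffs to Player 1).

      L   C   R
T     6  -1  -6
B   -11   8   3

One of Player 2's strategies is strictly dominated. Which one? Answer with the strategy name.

R holds Player 1's payoff strictly below C in every row: -6 < -1, 3 < 8.
So C is strictly dominated for Player 2.

C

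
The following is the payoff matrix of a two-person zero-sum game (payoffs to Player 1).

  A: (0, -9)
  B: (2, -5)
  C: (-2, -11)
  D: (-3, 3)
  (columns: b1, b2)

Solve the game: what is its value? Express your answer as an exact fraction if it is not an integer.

Row minima: A → -9, B → -5, C → -11, D → -3; maximin = -3.
Column maxima: b1 → 2, b2 → 3; minimax = 2.
-3 ≠ 2, so there is no saddle point; optimal play is mixed.
A is strictly dominated by B, so Player 1 never plays it.
C is strictly dominated by B, so Player 1 never plays it.
On the remaining 2×2 (B, D vs b1, b2):
Let Player 1 play B with probability p. Expected payoff against b1: 2p + (-3)(1−p) = 5p − 3; against b2: (-5)p + 3(1−p) = −8p + 3.
Setting these equal: 5p − 3 = −8p + 3 ⇒ 13p = 6 ⇒ p = 6/13, and the value is (5)·(6/13) − 3 = -9/13.
For Player 2: with q = P(b1), equating B's and D's payoffs gives 7q − 5 = −6q + 3 ⇒ q = 8/13.

-9/13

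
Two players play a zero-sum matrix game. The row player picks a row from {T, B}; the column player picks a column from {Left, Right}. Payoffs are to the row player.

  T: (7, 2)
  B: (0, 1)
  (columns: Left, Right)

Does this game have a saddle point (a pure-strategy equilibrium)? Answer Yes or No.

Row minima: T → 2, B → 0; maximin = 2.
Column maxima: Left → 7, Right → 2; minimax = 2.
maximin = minimax = 2, so a saddle point exists.

Yes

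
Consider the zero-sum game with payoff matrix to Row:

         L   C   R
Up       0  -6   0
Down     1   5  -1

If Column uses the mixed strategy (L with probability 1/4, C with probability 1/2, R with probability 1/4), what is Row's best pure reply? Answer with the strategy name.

Down

Expected payoff of Up: (1/4)·0 + (1/2)·(-6) + (1/4)·0 = -3.
Expected payoff of Down: (1/4)·1 + (1/2)·5 + (1/4)·(-1) = 5/2.
The largest is 5/2, so Row's best response is Down.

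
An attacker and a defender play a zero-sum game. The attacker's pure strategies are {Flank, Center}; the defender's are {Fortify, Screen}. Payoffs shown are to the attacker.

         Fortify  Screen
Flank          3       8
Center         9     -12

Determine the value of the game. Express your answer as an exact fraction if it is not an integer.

Row minima: Flank → 3, Center → -12; maximin = 3.
Column maxima: Fortify → 9, Screen → 8; minimax = 8.
3 ≠ 8, so there is no saddle point; optimal play is mixed.
Let the attacker play Flank with probability p. Expected payoff against Fortify: 3p + 9(1−p) = −6p + 9; against Screen: 8p + (-12)(1−p) = 20p − 12.
Setting these equal: −6p + 9 = 20p − 12 ⇒ −26p = -21 ⇒ p = 21/26, and the value is (-6)·(21/26) + 9 = 54/13.
For the defender: with q = P(Fortify), equating Flank's and Center's payoffs gives −5q + 8 = 21q − 12 ⇒ q = 10/13.

54/13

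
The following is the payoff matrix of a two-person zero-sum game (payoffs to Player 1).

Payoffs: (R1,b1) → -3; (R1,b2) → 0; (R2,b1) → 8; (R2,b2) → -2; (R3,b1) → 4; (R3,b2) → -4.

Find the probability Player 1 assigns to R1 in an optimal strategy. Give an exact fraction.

Row minima: R1 → -3, R2 → -2, R3 → -4; maximin = -2.
Column maxima: b1 → 8, b2 → 0; minimax = 0.
-2 ≠ 0, so there is no saddle point; optimal play is mixed.
R3 is strictly dominated by R2, so Player 1 never plays it.
On the remaining 2×2 (R1, R2 vs b1, b2):
Let Player 1 play R1 with probability p. Expected payoff against b1: (-3)p + 8(1−p) = −11p + 8; against b2: 0p + (-2)(1−p) = 2p − 2.
Setting these equal: −11p + 8 = 2p − 2 ⇒ −13p = -10 ⇒ p = 10/13, and the value is (-11)·(10/13) + 8 = -6/13.
For Player 2: with q = P(b1), equating R1's and R2's payoffs gives −3q = 10q − 2 ⇒ q = 2/13.

10/13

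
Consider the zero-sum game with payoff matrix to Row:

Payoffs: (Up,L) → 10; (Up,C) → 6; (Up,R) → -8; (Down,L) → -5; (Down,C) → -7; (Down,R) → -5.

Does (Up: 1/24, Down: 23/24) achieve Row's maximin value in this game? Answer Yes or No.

No

Against L this mix gives (1/24)·10 + (23/24)·(-5) = -35/8.
Against C this mix gives (1/24)·6 + (23/24)·(-7) = -155/24.
Against R this mix gives (1/24)·(-8) + (23/24)·(-5) = -41/8.
Column will play C, holding Row to -155/24. Shifting weight toward the row that does better against C would raise this floor (the equalizing mix achieves -43/8 against both C and R), so the proposed strategy is not optimal.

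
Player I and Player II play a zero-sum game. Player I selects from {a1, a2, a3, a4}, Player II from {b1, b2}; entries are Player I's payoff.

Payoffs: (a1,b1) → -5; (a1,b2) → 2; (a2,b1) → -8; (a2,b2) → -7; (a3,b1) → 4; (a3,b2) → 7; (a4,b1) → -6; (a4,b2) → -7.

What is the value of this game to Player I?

4

Row minima: a1 → -5, a2 → -8, a3 → 4, a4 → -7; maximin = 4.
Column maxima: b1 → 4, b2 → 7; minimax = 4.
Since maximin = minimax = 4, there is a saddle point and the value is 4.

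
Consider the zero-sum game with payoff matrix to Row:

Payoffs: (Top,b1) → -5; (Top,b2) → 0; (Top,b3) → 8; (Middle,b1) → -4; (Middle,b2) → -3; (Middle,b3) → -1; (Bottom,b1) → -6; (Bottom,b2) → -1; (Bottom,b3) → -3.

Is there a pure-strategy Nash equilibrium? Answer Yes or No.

Row minima: Top → -5, Middle → -4, Bottom → -6; maximin = -4.
Column maxima: b1 → -4, b2 → 0, b3 → 8; minimax = -4.
maximin = minimax = -4, so a saddle point exists.

Yes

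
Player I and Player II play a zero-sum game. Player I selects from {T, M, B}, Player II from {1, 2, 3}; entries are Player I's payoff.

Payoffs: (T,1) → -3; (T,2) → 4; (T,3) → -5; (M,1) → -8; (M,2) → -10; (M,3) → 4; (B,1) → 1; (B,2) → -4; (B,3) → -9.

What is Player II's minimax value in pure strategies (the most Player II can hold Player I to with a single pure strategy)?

1

Column maxima: 1 → 1, 2 → 4, 3 → 4.
The smallest of these is 1.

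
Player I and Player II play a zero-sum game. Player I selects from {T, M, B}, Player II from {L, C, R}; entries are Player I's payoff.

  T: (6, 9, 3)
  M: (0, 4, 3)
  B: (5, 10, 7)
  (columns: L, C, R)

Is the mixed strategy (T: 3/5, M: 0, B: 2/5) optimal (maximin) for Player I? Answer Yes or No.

No

Against L this mix gives (3/5)·6 + (2/5)·5 = 28/5.
Against C this mix gives (3/5)·9 + (2/5)·10 = 47/5.
Against R this mix gives (3/5)·3 + (2/5)·7 = 23/5.
Player II will play R, holding Player I to 23/5. Shifting weight toward the row that does better against R would raise this floor (the equalizing mix achieves 27/5 against both R and L), so the proposed strategy is not optimal.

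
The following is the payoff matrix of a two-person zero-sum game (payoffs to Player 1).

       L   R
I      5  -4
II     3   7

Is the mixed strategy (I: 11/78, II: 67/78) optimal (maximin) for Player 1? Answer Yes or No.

Against L this mix gives (11/78)·5 + (67/78)·3 = 128/39.
Against R this mix gives (11/78)·(-4) + (67/78)·7 = 425/78.
Player 2 will play L, holding Player 1 to 128/39. Shifting weight toward the row that does better against L would raise this floor (the equalizing mix achieves 47/13 against both L and R), so the proposed strategy is not optimal.

No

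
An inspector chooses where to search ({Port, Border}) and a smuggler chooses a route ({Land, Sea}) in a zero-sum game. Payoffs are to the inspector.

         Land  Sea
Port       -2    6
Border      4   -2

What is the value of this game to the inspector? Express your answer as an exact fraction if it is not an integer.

Row minima: Port → -2, Border → -2; maximin = -2.
Column maxima: Land → 4, Sea → 6; minimax = 4.
-2 ≠ 4, so there is no saddle point; optimal play is mixed.
Let the inspector play Port with probability p. Expected payoff against Land: (-2)p + 4(1−p) = −6p + 4; against Sea: 6p + (-2)(1−p) = 8p − 2.
Setting these equal: −6p + 4 = 8p − 2 ⇒ −14p = -6 ⇒ p = 3/7, and the value is (-6)·(3/7) + 4 = 10/7.
For the smuggler: with q = P(Land), equating Port's and Border's payoffs gives −8q + 6 = 6q − 2 ⇒ q = 4/7.

10/7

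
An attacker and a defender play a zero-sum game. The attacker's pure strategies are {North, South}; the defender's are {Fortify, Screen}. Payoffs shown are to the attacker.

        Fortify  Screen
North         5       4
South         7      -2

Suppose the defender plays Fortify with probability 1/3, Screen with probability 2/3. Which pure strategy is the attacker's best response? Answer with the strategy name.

North

Expected payoff of North: (1/3)·5 + (2/3)·4 = 13/3.
Expected payoff of South: (1/3)·7 + (2/3)·(-2) = 1.
The largest is 13/3, so the attacker's best response is North.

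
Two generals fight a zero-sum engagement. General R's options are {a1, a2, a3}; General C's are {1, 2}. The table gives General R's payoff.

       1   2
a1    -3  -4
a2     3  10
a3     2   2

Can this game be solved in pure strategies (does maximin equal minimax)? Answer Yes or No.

Yes

Row minima: a1 → -4, a2 → 3, a3 → 2; maximin = 3.
Column maxima: 1 → 3, 2 → 10; minimax = 3.
maximin = minimax = 3, so a saddle point exists.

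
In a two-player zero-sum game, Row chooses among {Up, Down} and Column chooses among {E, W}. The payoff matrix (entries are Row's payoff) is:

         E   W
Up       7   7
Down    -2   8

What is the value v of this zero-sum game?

Row minima: Up → 7, Down → -2; maximin = 7.
Column maxima: E → 7, W → 8; minimax = 7.
Since maximin = minimax = 7, there is a saddle point and the value is 7.

7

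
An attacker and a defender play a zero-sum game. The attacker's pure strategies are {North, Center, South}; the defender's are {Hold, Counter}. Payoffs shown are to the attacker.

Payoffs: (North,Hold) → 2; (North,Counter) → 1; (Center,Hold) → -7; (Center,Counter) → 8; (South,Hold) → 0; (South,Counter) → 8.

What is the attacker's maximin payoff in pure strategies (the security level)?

1

Row minima: North → 1, Center → -7, South → 0.
The best of these is 1.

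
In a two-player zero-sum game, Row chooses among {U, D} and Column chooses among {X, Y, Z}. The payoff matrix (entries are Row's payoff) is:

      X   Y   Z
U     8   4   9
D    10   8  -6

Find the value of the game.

96/19

Row minima: U → 4, D → -6; maximin = 4.
Column maxima: X → 10, Y → 8, Z → 9; minimax = 8.
4 ≠ 8, so there is no saddle point; optimal play is mixed.
X is strictly dominated by Y (it gives Row strictly more in every row), so Column never plays it.
On the remaining 2×2 (U, D vs Y, Z):
Let Row play U with probability p. Expected payoff against Y: 4p + 8(1−p) = −4p + 8; against Z: 9p + (-6)(1−p) = 15p − 6.
Setting these equal: −4p + 8 = 15p − 6 ⇒ −19p = -14 ⇒ p = 14/19, and the value is (-4)·(14/19) + 8 = 96/19.
For Column: with q = P(Y), equating U's and D's payoffs gives −5q + 9 = 14q − 6 ⇒ q = 15/19.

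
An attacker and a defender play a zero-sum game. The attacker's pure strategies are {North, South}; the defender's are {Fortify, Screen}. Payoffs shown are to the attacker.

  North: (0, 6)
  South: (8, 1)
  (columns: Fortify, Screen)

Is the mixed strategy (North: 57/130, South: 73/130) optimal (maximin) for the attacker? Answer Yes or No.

Against Fortify this mix gives (57/130)·0 + (73/130)·8 = 292/65.
Against Screen this mix gives (57/130)·6 + (73/130)·1 = 83/26.
The defender will play Screen, holding the attacker to 83/26. Shifting weight toward the row that does better against Screen would raise this floor (the equalizing mix achieves 48/13 against both Screen and Fortify), so the proposed strategy is not optimal.

No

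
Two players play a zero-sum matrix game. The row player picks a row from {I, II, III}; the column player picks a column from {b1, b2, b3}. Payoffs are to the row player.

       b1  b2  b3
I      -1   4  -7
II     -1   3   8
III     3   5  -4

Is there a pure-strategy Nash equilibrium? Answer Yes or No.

No

Row minima: I → -7, II → -1, III → -4; maximin = -1.
Column maxima: b1 → 3, b2 → 5, b3 → 8; minimax = 3.
-1 ≠ 3, so no pure-strategy equilibrium exists.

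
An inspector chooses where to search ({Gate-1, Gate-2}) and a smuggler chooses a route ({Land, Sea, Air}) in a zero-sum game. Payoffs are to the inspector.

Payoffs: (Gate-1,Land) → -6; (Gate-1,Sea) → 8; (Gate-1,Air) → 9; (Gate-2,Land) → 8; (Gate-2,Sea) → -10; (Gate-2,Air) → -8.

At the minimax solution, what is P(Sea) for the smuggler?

7/16

Row minima: Gate-1 → -6, Gate-2 → -10; maximin = -6.
Column maxima: Land → 8, Sea → 8, Air → 9; minimax = 8.
-6 ≠ 8, so there is no saddle point; optimal play is mixed.
Air is strictly dominated by Sea (it gives the inspector strictly more in every row), so the smuggler never plays it.
On the remaining 2×2 (Gate-1, Gate-2 vs Land, Sea):
Let the inspector play Gate-1 with probability p. Expected payoff against Land: (-6)p + 8(1−p) = −14p + 8; against Sea: 8p + (-10)(1−p) = 18p − 10.
Setting these equal: −14p + 8 = 18p − 10 ⇒ −32p = -18 ⇒ p = 9/16, and the value is (-14)·(9/16) + 8 = 1/8.
For the smuggler: with q = P(Land), equating Gate-1's and Gate-2's payoffs gives −14q + 8 = 18q − 10 ⇒ q = 9/16.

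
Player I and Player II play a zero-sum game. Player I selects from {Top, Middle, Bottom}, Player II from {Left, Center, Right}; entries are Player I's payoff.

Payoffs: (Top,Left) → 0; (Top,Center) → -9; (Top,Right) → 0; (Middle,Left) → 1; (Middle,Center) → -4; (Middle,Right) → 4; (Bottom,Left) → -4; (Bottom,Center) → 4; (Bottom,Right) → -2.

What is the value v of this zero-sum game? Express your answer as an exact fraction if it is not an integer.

Row minima: Top → -9, Middle → -4, Bottom → -4; maximin = -4.
Column maxima: Left → 1, Center → 4, Right → 4; minimax = 1.
-4 ≠ 1, so there is no saddle point; optimal play is mixed.
Top is strictly dominated by Middle, so Player I never plays it.
With Top eliminated, Right is strictly dominated by Left (it gives Player I strictly more in every remaining row), so Player II never plays it.
On the remaining 2×2 (Middle, Bottom vs Left, Center):
Let Player I play Middle with probability p. Expected payoff against Left: 1p + (-4)(1−p) = 5p − 4; against Center: (-4)p + 4(1−p) = −8p + 4.
Setting these equal: 5p − 4 = −8p + 4 ⇒ 13p = 8 ⇒ p = 8/13, and the value is (5)·(8/13) − 4 = -12/13.
For Player II: with q = P(Left), equating Middle's and Bottom's payoffs gives 5q − 4 = −8q + 4 ⇒ q = 8/13.

-12/13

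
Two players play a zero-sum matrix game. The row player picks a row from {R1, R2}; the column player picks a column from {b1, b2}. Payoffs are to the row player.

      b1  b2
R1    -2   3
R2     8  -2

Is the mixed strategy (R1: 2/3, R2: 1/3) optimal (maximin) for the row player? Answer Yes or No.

Against b1 this mix gives (2/3)·(-2) + (1/3)·8 = 4/3.
Against b2 this mix gives (2/3)·3 + (1/3)·(-2) = 4/3.
All of the column player's active replies (b1, b2) yield 4/3, and no column does worse for the row player. The mix makes the column player indifferent and guarantees 4/3, so it is optimal.

Yes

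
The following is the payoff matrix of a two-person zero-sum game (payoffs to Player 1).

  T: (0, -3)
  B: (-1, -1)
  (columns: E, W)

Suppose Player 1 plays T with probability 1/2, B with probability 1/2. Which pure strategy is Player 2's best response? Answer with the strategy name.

W

If Player 2 plays E, Player 1's expected payoff is (1/2)·0 + (1/2)·(-1) = -1/2.
If Player 2 plays W, Player 1's expected payoff is (1/2)·(-3) + (1/2)·(-1) = -2.
Player 2 minimizes Player 1's payoff; the smallest is -2, so the best response is W.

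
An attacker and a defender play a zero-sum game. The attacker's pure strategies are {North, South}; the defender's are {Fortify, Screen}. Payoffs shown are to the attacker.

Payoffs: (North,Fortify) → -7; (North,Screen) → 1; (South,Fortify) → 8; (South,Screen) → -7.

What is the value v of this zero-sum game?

-41/23

Row minima: North → -7, South → -7; maximin = -7.
Column maxima: Fortify → 8, Screen → 1; minimax = 1.
-7 ≠ 1, so there is no saddle point; optimal play is mixed.
Let the attacker play North with probability p. Expected payoff against Fortify: (-7)p + 8(1−p) = −15p + 8; against Screen: 1p + (-7)(1−p) = 8p − 7.
Setting these equal: −15p + 8 = 8p − 7 ⇒ −23p = -15 ⇒ p = 15/23, and the value is (-15)·(15/23) + 8 = -41/23.
For the defender: with q = P(Fortify), equating North's and South's payoffs gives −8q + 1 = 15q − 7 ⇒ q = 8/23.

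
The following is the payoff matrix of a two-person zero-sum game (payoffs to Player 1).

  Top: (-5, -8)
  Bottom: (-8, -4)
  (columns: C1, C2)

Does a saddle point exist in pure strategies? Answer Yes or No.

Row minima: Top → -8, Bottom → -8; maximin = -8.
Column maxima: C1 → -5, C2 → -4; minimax = -5.
-8 ≠ -5, so no pure-strategy equilibrium exists.

No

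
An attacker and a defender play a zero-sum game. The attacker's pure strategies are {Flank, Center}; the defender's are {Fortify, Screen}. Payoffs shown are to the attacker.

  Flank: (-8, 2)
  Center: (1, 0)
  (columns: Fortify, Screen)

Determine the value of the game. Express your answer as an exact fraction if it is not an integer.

2/11

Row minima: Flank → -8, Center → 0; maximin = 0.
Column maxima: Fortify → 1, Screen → 2; minimax = 1.
0 ≠ 1, so there is no saddle point; optimal play is mixed.
Let the attacker play Flank with probability p. Expected payoff against Fortify: (-8)p + 1(1−p) = −9p + 1; against Screen: 2p + 0(1−p) = 2p.
Setting these equal: −9p + 1 = 2p ⇒ −11p = -1 ⇒ p = 1/11, and the value is (-9)·(1/11) + 1 = 2/11.
For the defender: with q = P(Fortify), equating Flank's and Center's payoffs gives −10q + 2 = q ⇒ q = 2/11.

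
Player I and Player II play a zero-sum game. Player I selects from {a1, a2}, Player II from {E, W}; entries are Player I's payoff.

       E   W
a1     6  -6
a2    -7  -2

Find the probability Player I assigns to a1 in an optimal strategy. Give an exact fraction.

5/17

Row minima: a1 → -6, a2 → -7; maximin = -6.
Column maxima: E → 6, W → -2; minimax = -2.
-6 ≠ -2, so there is no saddle point; optimal play is mixed.
Let Player I play a1 with probability p. Expected payoff against E: 6p + (-7)(1−p) = 13p − 7; against W: (-6)p + (-2)(1−p) = −4p − 2.
Setting these equal: 13p − 7 = −4p − 2 ⇒ 17p = 5 ⇒ p = 5/17, and the value is (13)·(5/17) − 7 = -54/17.
For Player II: with q = P(E), equating a1's and a2's payoffs gives 12q − 6 = −5q − 2 ⇒ q = 4/17.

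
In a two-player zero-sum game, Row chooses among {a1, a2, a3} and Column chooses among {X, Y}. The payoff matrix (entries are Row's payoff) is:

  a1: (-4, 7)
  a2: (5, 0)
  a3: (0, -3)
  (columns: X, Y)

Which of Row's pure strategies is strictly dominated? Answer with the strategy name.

a3

a2 gives a strictly higher payoff than a3 against every column: 5 > 0, 0 > -3.
So a3 is strictly dominated and Row never plays it.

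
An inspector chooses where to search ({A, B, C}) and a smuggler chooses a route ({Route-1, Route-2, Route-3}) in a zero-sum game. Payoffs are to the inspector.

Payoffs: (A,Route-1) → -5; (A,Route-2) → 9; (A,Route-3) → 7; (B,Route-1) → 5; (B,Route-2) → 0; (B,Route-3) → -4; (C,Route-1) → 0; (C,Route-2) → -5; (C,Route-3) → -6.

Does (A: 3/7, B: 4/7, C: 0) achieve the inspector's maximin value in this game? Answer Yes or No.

Yes

Against Route-1 this mix gives (3/7)·(-5) + (4/7)·5 = 5/7.
Against Route-2 this mix gives (3/7)·9 + (4/7)·0 = 27/7.
Against Route-3 this mix gives (3/7)·7 + (4/7)·(-4) = 5/7.
All of the smuggler's active replies (Route-1, Route-3) yield 5/7, and no column does worse for the inspector. The mix makes the smuggler indifferent and guarantees 5/7, so it is optimal.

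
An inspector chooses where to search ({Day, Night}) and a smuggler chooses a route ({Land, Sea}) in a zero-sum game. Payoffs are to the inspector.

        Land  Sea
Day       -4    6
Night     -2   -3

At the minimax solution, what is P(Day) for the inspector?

Row minima: Day → -4, Night → -3; maximin = -3.
Column maxima: Land → -2, Sea → 6; minimax = -2.
-3 ≠ -2, so there is no saddle point; optimal play is mixed.
Let the inspector play Day with probability p. Expected payoff against Land: (-4)p + (-2)(1−p) = −2p − 2; against Sea: 6p + (-3)(1−p) = 9p − 3.
Setting these equal: −2p − 2 = 9p − 3 ⇒ −11p = -1 ⇒ p = 1/11, and the value is (-2)·(1/11) − 2 = -24/11.
For the smuggler: with q = P(Land), equating Day's and Night's payoffs gives −10q + 6 = q − 3 ⇒ q = 9/11.

1/11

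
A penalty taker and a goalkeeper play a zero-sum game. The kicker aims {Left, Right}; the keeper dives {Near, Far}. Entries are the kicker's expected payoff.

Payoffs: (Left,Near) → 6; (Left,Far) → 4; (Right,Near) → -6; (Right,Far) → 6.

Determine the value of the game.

Row minima: Left → 4, Right → -6; maximin = 4.
Column maxima: Near → 6, Far → 6; minimax = 6.
4 ≠ 6, so there is no saddle point; optimal play is mixed.
Let the kicker play Left with probability p. Expected payoff against Near: 6p + (-6)(1−p) = 12p − 6; against Far: 4p + 6(1−p) = −2p + 6.
Setting these equal: 12p − 6 = −2p + 6 ⇒ 14p = 12 ⇒ p = 6/7, and the value is (12)·(6/7) − 6 = 30/7.
For the keeper: with q = P(Near), equating Left's and Right's payoffs gives 2q + 4 = −12q + 6 ⇒ q = 1/7.

30/7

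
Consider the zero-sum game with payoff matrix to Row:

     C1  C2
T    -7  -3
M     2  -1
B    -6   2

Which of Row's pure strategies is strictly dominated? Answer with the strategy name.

T

M gives a strictly higher payoff than T against every column: 2 > -7, -1 > -3.
So T is strictly dominated and Row never plays it.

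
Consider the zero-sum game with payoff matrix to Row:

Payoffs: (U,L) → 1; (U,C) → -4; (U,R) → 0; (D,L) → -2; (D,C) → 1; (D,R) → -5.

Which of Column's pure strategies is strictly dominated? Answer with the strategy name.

L

R holds Row's payoff strictly below L in every row: 0 < 1, -5 < -2.
So L is strictly dominated for Column.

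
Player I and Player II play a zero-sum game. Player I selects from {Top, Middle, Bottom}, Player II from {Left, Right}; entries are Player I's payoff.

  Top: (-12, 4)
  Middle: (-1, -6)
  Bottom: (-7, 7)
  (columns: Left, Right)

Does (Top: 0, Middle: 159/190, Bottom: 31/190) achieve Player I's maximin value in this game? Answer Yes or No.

Against Left this mix gives (159/190)·(-1) + (31/190)·(-7) = -188/95.
Against Right this mix gives (159/190)·(-6) + (31/190)·7 = -737/190.
Player II will play Right, holding Player I to -737/190. Shifting weight toward the row that does better against Right would raise this floor (the equalizing mix achieves -49/19 against both Right and Left), so the proposed strategy is not optimal.

No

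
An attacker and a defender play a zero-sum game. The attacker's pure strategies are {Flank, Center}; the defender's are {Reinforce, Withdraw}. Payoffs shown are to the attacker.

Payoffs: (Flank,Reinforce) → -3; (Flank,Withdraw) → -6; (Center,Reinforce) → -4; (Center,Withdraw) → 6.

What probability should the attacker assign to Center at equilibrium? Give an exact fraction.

Row minima: Flank → -6, Center → -4; maximin = -4.
Column maxima: Reinforce → -3, Withdraw → 6; minimax = -3.
-4 ≠ -3, so there is no saddle point; optimal play is mixed.
Let the attacker play Flank with probability p. Expected payoff against Reinforce: (-3)p + (-4)(1−p) = p − 4; against Withdraw: (-6)p + 6(1−p) = −12p + 6.
Setting these equal: p − 4 = −12p + 6 ⇒ 13p = 10 ⇒ p = 10/13, and the value is (1)·(10/13) − 4 = -42/13.
For the defender: with q = P(Reinforce), equating Flank's and Center's payoffs gives 3q − 6 = −10q + 6 ⇒ q = 12/13.

3/13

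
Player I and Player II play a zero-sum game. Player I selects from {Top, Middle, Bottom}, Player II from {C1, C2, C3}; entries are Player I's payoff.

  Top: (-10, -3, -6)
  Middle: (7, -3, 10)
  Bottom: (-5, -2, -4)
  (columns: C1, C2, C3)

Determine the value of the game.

-29/13

Row minima: Top → -10, Middle → -3, Bottom → -5; maximin = -3.
Column maxima: C1 → 7, C2 → -2, C3 → 10; minimax = -2.
-3 ≠ -2, so there is no saddle point; optimal play is mixed.
Top is strictly dominated by Bottom, so Player I never plays it.
C3 is strictly dominated by C1 (it gives Player I strictly more in every row), so Player II never plays it.
On the remaining 2×2 (Middle, Bottom vs C1, C2):
Let Player I play Middle with probability p. Expected payoff against C1: 7p + (-5)(1−p) = 12p − 5; against C2: (-3)p + (-2)(1−p) = −p − 2.
Setting these equal: 12p − 5 = −p − 2 ⇒ 13p = 3 ⇒ p = 3/13, and the value is (12)·(3/13) − 5 = -29/13.
For Player II: with q = P(C1), equating Middle's and Bottom's payoffs gives 10q − 3 = −3q − 2 ⇒ q = 1/13.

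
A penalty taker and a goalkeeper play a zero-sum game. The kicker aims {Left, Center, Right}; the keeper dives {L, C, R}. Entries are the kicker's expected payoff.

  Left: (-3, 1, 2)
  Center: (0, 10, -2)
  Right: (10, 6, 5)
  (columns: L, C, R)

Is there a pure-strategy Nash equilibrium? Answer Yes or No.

Yes

Row minima: Left → -3, Center → -2, Right → 5; maximin = 5.
Column maxima: L → 10, C → 10, R → 5; minimax = 5.
maximin = minimax = 5, so a saddle point exists.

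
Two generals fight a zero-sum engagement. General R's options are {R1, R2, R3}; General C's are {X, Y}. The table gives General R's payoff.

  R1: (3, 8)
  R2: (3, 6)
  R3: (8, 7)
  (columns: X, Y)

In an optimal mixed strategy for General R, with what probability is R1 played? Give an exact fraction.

1/6

Row minima: R1 → 3, R2 → 3, R3 → 7; maximin = 7.
Column maxima: X → 8, Y → 8; minimax = 8.
7 ≠ 8, so there is no saddle point; optimal play is mixed.
R2 is strictly dominated by R3, so General R never plays it.
On the remaining 2×2 (R1, R3 vs X, Y):
Let General R play R1 with probability p. Expected payoff against X: 3p + 8(1−p) = −5p + 8; against Y: 8p + 7(1−p) = p + 7.
Setting these equal: −5p + 8 = p + 7 ⇒ −6p = -1 ⇒ p = 1/6, and the value is (-5)·(1/6) + 8 = 43/6.
For General C: with q = P(X), equating R1's and R3's payoffs gives −5q + 8 = q + 7 ⇒ q = 1/6.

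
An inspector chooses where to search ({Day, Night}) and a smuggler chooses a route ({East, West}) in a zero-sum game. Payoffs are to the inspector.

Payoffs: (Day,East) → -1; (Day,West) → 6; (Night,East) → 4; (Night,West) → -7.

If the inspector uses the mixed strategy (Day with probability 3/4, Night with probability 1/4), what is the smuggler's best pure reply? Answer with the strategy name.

If the smuggler plays East, the inspector's expected payoff is (3/4)·(-1) + (1/4)·4 = 1/4.
If the smuggler plays West, the inspector's expected payoff is (3/4)·6 + (1/4)·(-7) = 11/4.
The smuggler minimizes the inspector's payoff; the smallest is 1/4, so the best response is East.

East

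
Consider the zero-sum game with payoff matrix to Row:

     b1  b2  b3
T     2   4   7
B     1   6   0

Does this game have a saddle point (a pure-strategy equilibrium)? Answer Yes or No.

Row minima: T → 2, B → 0; maximin = 2.
Column maxima: b1 → 2, b2 → 6, b3 → 7; minimax = 2.
maximin = minimax = 2, so a saddle point exists.

Yes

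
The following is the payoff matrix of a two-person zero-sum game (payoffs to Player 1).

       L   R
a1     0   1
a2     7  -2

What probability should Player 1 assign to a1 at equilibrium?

Row minima: a1 → 0, a2 → -2; maximin = 0.
Column maxima: L → 7, R → 1; minimax = 1.
0 ≠ 1, so there is no saddle point; optimal play is mixed.
Let Player 1 play a1 with probability p. Expected payoff against L: 0p + 7(1−p) = −7p + 7; against R: 1p + (-2)(1−p) = 3p − 2.
Setting these equal: −7p + 7 = 3p − 2 ⇒ −10p = -9 ⇒ p = 9/10, and the value is (-7)·(9/10) + 7 = 7/10.
For Player 2: with q = P(L), equating a1's and a2's payoffs gives −q + 1 = 9q − 2 ⇒ q = 3/10.

9/10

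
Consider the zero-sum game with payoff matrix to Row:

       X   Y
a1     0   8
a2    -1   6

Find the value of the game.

0

Row minima: a1 → 0, a2 → -1; maximin = 0.
Column maxima: X → 0, Y → 8; minimax = 0.
Since maximin = minimax = 0, there is a saddle point and the value is 0.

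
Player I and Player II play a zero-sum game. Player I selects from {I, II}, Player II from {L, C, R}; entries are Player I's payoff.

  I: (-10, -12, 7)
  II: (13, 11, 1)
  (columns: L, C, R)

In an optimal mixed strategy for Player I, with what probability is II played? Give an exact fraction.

19/29

Row minima: I → -12, II → 1; maximin = 1.
Column maxima: L → 13, C → 11, R → 7; minimax = 7.
1 ≠ 7, so there is no saddle point; optimal play is mixed.
L is strictly dominated by C (it gives Player I strictly more in every row), so Player II never plays it.
On the remaining 2×2 (I, II vs C, R):
Let Player I play I with probability p. Expected payoff against C: (-12)p + 11(1−p) = −23p + 11; against R: 7p + 1(1−p) = 6p + 1.
Setting these equal: −23p + 11 = 6p + 1 ⇒ −29p = -10 ⇒ p = 10/29, and the value is (-23)·(10/29) + 11 = 89/29.
For Player II: with q = P(C), equating I's and II's payoffs gives −19q + 7 = 10q + 1 ⇒ q = 6/29.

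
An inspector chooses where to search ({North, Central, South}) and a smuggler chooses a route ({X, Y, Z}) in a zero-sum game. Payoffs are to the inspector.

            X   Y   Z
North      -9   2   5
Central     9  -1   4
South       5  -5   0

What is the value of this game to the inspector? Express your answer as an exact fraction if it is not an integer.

3/7

Row minima: North → -9, Central → -1, South → -5; maximin = -1.
Column maxima: X → 9, Y → 2, Z → 5; minimax = 2.
-1 ≠ 2, so there is no saddle point; optimal play is mixed.
South is strictly dominated by Central, so the inspector never plays it.
Z is strictly dominated by Y (it gives the inspector strictly more in every row), so the smuggler never plays it.
On the remaining 2×2 (North, Central vs X, Y):
Let the inspector play North with probability p. Expected payoff against X: (-9)p + 9(1−p) = −18p + 9; against Y: 2p + (-1)(1−p) = 3p − 1.
Setting these equal: −18p + 9 = 3p − 1 ⇒ −21p = -10 ⇒ p = 10/21, and the value is (-18)·(10/21) + 9 = 3/7.
For the smuggler: with q = P(X), equating North's and Central's payoffs gives −11q + 2 = 10q − 1 ⇒ q = 1/7.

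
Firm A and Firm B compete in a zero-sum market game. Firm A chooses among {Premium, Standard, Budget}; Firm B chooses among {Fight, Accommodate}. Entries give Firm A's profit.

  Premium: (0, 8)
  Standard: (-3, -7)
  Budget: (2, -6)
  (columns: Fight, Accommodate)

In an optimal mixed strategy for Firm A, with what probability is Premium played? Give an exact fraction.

1/2

Row minima: Premium → 0, Standard → -7, Budget → -6; maximin = 0.
Column maxima: Fight → 2, Accommodate → 8; minimax = 2.
0 ≠ 2, so there is no saddle point; optimal play is mixed.
Standard is strictly dominated by Premium, so Firm A never plays it.
On the remaining 2×2 (Premium, Budget vs Fight, Accommodate):
Let Firm A play Premium with probability p. Expected payoff against Fight: 0p + 2(1−p) = −2p + 2; against Accommodate: 8p + (-6)(1−p) = 14p − 6.
Setting these equal: −2p + 2 = 14p − 6 ⇒ −16p = -8 ⇒ p = 1/2, and the value is (-2)·(1/2) + 2 = 1.
For Firm B: with q = P(Fight), equating Premium's and Budget's payoffs gives −8q + 8 = 8q − 6 ⇒ q = 7/8.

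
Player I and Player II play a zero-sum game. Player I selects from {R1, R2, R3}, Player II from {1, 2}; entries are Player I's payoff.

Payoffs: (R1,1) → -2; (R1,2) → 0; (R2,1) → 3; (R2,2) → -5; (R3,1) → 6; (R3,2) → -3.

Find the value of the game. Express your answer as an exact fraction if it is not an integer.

Row minima: R1 → -2, R2 → -5, R3 → -3; maximin = -2.
Column maxima: 1 → 6, 2 → 0; minimax = 0.
-2 ≠ 0, so there is no saddle point; optimal play is mixed.
R2 is strictly dominated by R3, so Player I never plays it.
On the remaining 2×2 (R1, R3 vs 1, 2):
Let Player I play R1 with probability p. Expected payoff against 1: (-2)p + 6(1−p) = −8p + 6; against 2: 0p + (-3)(1−p) = 3p − 3.
Setting these equal: −8p + 6 = 3p − 3 ⇒ −11p = -9 ⇒ p = 9/11, and the value is (-8)·(9/11) + 6 = -6/11.
For Player II: with q = P(1), equating R1's and R3's payoffs gives −2q = 9q − 3 ⇒ q = 3/11.

-6/11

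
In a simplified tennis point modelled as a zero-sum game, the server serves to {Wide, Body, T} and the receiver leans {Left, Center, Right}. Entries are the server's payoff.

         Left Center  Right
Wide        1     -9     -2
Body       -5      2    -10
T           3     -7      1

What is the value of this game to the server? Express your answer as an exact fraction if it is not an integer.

-17/5

Row minima: Wide → -9, Body → -10, T → -7; maximin = -7.
Column maxima: Left → 3, Center → 2, Right → 1; minimax = 1.
-7 ≠ 1, so there is no saddle point; optimal play is mixed.
Wide is strictly dominated by T, so the server never plays it.
Left is strictly dominated by Right (it gives the server strictly more in every row), so the receiver never plays it.
On the remaining 2×2 (Body, T vs Center, Right):
Let the server play Body with probability p. Expected payoff against Center: 2p + (-7)(1−p) = 9p − 7; against Right: (-10)p + 1(1−p) = −11p + 1.
Setting these equal: 9p − 7 = −11p + 1 ⇒ 20p = 8 ⇒ p = 2/5, and the value is (9)·(2/5) − 7 = -17/5.
For the receiver: with q = P(Center), equating Body's and T's payoffs gives 12q − 10 = −8q + 1 ⇒ q = 11/20.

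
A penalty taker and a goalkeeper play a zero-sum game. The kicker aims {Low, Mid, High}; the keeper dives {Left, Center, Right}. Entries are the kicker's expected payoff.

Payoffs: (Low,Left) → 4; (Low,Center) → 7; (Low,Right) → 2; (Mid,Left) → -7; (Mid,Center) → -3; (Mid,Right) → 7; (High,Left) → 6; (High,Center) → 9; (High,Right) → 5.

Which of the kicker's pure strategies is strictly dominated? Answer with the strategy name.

High gives a strictly higher payoff than Low against every column: 6 > 4, 9 > 7, 5 > 2.
So Low is strictly dominated and the kicker never plays it.

Low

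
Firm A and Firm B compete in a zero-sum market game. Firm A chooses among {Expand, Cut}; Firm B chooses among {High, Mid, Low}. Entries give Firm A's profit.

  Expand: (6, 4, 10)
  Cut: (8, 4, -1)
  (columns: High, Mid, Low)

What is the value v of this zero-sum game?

4

Row minima: Expand → 4, Cut → -1; maximin = 4.
Column maxima: High → 8, Mid → 4, Low → 10; minimax = 4.
Since maximin = minimax = 4, there is a saddle point and the value is 4.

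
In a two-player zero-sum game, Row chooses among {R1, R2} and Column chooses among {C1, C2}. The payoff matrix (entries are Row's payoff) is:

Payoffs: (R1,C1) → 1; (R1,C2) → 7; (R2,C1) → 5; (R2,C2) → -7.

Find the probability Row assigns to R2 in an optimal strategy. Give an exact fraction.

1/3

Row minima: R1 → 1, R2 → -7; maximin = 1.
Column maxima: C1 → 5, C2 → 7; minimax = 5.
1 ≠ 5, so there is no saddle point; optimal play is mixed.
Let Row play R1 with probability p. Expected payoff against C1: 1p + 5(1−p) = −4p + 5; against C2: 7p + (-7)(1−p) = 14p − 7.
Setting these equal: −4p + 5 = 14p − 7 ⇒ −18p = -12 ⇒ p = 2/3, and the value is (-4)·(2/3) + 5 = 7/3.
For Column: with q = P(C1), equating R1's and R2's payoffs gives −6q + 7 = 12q − 7 ⇒ q = 7/9.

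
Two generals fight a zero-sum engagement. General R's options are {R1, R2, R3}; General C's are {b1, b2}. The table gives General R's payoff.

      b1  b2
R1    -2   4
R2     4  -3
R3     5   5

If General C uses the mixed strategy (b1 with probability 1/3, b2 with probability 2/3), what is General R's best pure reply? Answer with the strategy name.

Expected payoff of R1: (1/3)·(-2) + (2/3)·4 = 2.
Expected payoff of R2: (1/3)·4 + (2/3)·(-3) = -2/3.
Expected payoff of R3: (1/3)·5 + (2/3)·5 = 5.
The largest is 5, so General R's best response is R3.

R3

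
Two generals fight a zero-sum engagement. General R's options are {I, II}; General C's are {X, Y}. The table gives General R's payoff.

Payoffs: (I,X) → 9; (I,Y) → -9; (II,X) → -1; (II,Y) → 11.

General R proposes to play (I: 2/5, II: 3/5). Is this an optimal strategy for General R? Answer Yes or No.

Against X this mix gives (2/5)·9 + (3/5)·(-1) = 3.
Against Y this mix gives (2/5)·(-9) + (3/5)·11 = 3.
All of General C's active replies (X, Y) yield 3, and no column does worse for General R. The mix makes General C indifferent and guarantees 3, so it is optimal.

Yes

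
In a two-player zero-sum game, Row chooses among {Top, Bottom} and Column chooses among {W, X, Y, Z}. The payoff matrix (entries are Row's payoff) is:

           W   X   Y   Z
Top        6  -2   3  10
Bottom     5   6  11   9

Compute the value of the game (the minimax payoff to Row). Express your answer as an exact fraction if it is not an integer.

Row minima: Top → -2, Bottom → 5; maximin = 5.
Column maxima: W → 6, X → 6, Y → 11, Z → 10; minimax = 6.
5 ≠ 6, so there is no saddle point; optimal play is mixed.
Y is strictly dominated by X (it gives Row strictly more in every row), so Column never plays it.
Z is strictly dominated by W (it gives Row strictly more in every row), so Column never plays it.
On the remaining 2×2 (Top, Bottom vs W, X):
Let Row play Top with probability p. Expected payoff against W: 6p + 5(1−p) = p + 5; against X: (-2)p + 6(1−p) = −8p + 6.
Setting these equal: p + 5 = −8p + 6 ⇒ 9p = 1 ⇒ p = 1/9, and the value is (1)·(1/9) + 5 = 46/9.
For Column: with q = P(W), equating Top's and Bottom's payoffs gives 8q − 2 = −q + 6 ⇒ q = 8/9.

46/9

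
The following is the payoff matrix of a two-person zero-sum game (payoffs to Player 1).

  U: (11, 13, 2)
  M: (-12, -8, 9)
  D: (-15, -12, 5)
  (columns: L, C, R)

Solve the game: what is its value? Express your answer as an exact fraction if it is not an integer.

Row minima: U → 2, M → -12, D → -15; maximin = 2.
Column maxima: L → 11, C → 13, R → 9; minimax = 9.
2 ≠ 9, so there is no saddle point; optimal play is mixed.
D is strictly dominated by M, so Player 1 never plays it.
C is strictly dominated by L (it gives Player 1 strictly more in every row), so Player 2 never plays it.
On the remaining 2×2 (U, M vs L, R):
Let Player 1 play U with probability p. Expected payoff against L: 11p + (-12)(1−p) = 23p − 12; against R: 2p + 9(1−p) = −7p + 9.
Setting these equal: 23p − 12 = −7p + 9 ⇒ 30p = 21 ⇒ p = 7/10, and the value is (23)·(7/10) − 12 = 41/10.
For Player 2: with q = P(L), equating U's and M's payoffs gives 9q + 2 = −21q + 9 ⇒ q = 7/30.

41/10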